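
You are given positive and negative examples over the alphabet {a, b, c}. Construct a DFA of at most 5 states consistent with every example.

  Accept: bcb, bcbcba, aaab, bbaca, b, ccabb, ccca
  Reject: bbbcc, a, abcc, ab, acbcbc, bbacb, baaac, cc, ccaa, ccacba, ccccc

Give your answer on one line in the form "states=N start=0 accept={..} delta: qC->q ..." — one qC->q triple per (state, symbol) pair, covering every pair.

State merging on the prefix tree: take the shortest (then alphabetical) example prefix whose next move is undefined and point that move at state 0, else 1, else 2, ...; a target is out if some Accept/Reject pair would then sit in one state with the same input left (inseparable). If every existing state is out, open a new one.
a: 0a undefined. 0a->0: no, aaab/ab meet in 0 with "b" left. Open state 1: 0a->1.
b: 0b undefined. 0b->0: ok.
c: 0c undefined. 0c->0: no, bcb/bbbcc meet in 0. 0c->1: no, bcb/ab meet in 1 with "b" left. Open state 2: 0c->2.
aa: 1a undefined. 1a->0: no, aaab/ab meet in 1 with "b" left. 1a->1: no, aaab/ab meet in 1 with "b" left. 1a->2: ok.
ab: 1b undefined. 1b->0: no, b/ab meet in 0. 1b->1: ok.
ac: 1c undefined. 1c->0: no, bbaca/a meet in 1. 1c->1: ok.
cc: 2c undefined. 2c->0: no, bbaca/ccaa meet in 2. 2c->1: no, bbaca/ccacba meet in 2. 2c->2: no, bbaca/bbbcc meet in 2. Open state 3: 2c->3.
aaa: 2a undefined. 2a->0: no, bbaca/baaac meet in 2. 2a->1: no, aaab/a meet in 1. 2a->2: ok.
bcb: 2b undefined. 2b->0: no, bcbcba/a meet in 1. 2b->1: no, bcb/a meet in 1. 2b->2: ok.
cca: 3a undefined. 3a->0: no, bcb/ccacba meet in 2. 3a->1: no, bcb/ccaa meet in 2. 3a->2: no, bcb/ccaa meet in 2. 3a->3: ok.
ccc: 3c undefined. 3c->0: no, ccca/a meet in 1. 3c->1: no, bcb/ccacba meet in 2. 3c->2: no, bcb/ccacba meet in 2. 3c->3: no, bcbcba/ccacba meet in 3 with "ba" left. Open state 4: 3c->4.
ccab: 3b undefined. 3b->0: no, bcbcba/a meet in 1. 3b->1: no, ccabb/a meet in 1. 3b->2: ok.
ccca: 4a undefined. 4a->0: ok.
cccc: 4c undefined. 4c->0: no, bcb/ccccc meet in 2. 4c->1: ok.
ccacb: 4b undefined. 4b->0: ok.
All examples now run through 5 states with every (state, symbol) defined. Accept strings end in {0,2}, Reject strings end in {1,3}; accept={0,2}.

states=5 start=0 accept={0,2} delta: 0a->1 0b->0 0c->2 1a->2 1b->1 1c->1 2a->2 2b->2 2c->3 3a->3 3b->2 3c->4 4a->0 4b->0 4c->1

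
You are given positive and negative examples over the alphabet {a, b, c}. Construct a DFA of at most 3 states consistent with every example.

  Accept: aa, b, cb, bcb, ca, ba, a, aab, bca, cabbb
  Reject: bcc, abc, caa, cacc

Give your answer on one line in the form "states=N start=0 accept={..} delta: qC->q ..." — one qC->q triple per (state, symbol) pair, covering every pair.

states=3 start=0 accept={0,2} delta: 0a->0 0b->0 0c->1 1a->2 1b->0 1c->1 2a->1 2b->0 2c->0

State merging on the prefix tree: take the shortest (then alphabetical) example prefix whose next move is undefined and point that move at state 0, else 1, else 2, ...; a target is out if some Accept/Reject pair would then sit in one state with the same input left (inseparable). If every existing state is out, open a new one.
a: 0a undefined. 0a->0: ok.
b: 0b undefined. 0b->0: ok.
c: 0c undefined. 0c->0: no, aa/bcc meet in 0. Open state 1: 0c->1.
ca: 1a undefined. 1a->0: no, aa/caa meet in 0. 1a->1: no, ca/abc meet in 1. Open state 2: 1a->2.
cb: 1b undefined. 1b->0: ok.
bcc: 1c undefined. 1c->0: no, aa/bcc meet in 0. 1c->1: ok.
caa: 2a undefined. 2a->0: no, aa/caa meet in 0. 2a->1: ok.
cab: 2b undefined. 2b->0: ok.
cac: 2c undefined. 2c->0: ok.
All examples now run through 3 states with every (state, symbol) defined. Accept strings end in {0,2}, Reject strings end in {1}; accept={0,2}.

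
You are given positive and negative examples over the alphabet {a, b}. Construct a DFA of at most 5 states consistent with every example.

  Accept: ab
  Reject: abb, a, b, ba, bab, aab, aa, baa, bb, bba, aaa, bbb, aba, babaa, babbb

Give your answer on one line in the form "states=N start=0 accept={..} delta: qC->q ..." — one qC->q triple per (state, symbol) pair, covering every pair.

states=4 start=0 accept={3} delta: 0a->1 0b->2 1a->0 1b->3 2a->0 2b->0 3a->0 3b->0

Fold the examples into a partial DFA from state 0: repeatedly fix the first undefined (state, symbol) met by the shortest-then-alphabetical prefix, trying targets in increasing order and rejecting any under which an Accept and a Reject string meet in one state with the same remainder; add a state when all current targets are rejected. Accepting states are where Accept strings end.
a: 0a undefined. 0a->0: no, ab/b meet in 0 with "b" left. Open state 1: 0a->1.
b: 0b undefined. 0b->0: no, ab/bab meet in 1 with "b" left. 0b->1: no, ab/bb meet in 1 with "b" left. Open state 2: 0b->2.
aa: 1a undefined. 1a->0: ok.
ab: 1b undefined. 1b->0: no, ab/aa meet in 0. 1b->1: no, ab/abb meet in 1. 1b->2: no, ab/b meet in 2. Open state 3: 1b->3.
ba: 2a undefined. 2a->0: ok.
bb: 2b undefined. 2b->0: ok.
aba: 3a undefined. 3a->0: ok.
abb: 3b undefined. 3b->0: ok.
All examples now run through 4 states with every (state, symbol) defined. Accept strings end in {3}, Reject strings end in {0,1,2}; accept={3}.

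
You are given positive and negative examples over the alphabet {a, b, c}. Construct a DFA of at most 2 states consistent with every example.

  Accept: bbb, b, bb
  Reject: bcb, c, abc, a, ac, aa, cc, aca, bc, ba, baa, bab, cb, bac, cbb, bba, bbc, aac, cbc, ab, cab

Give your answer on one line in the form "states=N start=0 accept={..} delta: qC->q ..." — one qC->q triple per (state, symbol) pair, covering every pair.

states=2 start=0 accept={0} delta: 0a->1 0b->0 0c->1 1a->1 1b->1 1c->1

State merging on the prefix tree: take the shortest (then alphabetical) example prefix whose next move is undefined and point that move at state 0, else 1, else 2, ...; a target is out if some Accept/Reject pair would then sit in one state with the same input left (inseparable). If every existing state is out, open a new one.
a: 0a undefined. 0a->0: no, b/ab meet in 0 with "b" left. Open state 1: 0a->1.
b: 0b undefined. 0b->0: ok.
c: 0c undefined. 0c->0: no, bbb/bcb meet in 0. 0c->1: ok.
aa: 1a undefined. 1a->0: no, bbb/aa meet in 0. 1a->1: ok.
ab: 1b undefined. 1b->0: no, bbb/bcb meet in 0. 1b->1: ok.
ac: 1c undefined. 1c->0: no, bbb/abc meet in 0. 1c->1: ok.
All examples now run through 2 states with every (state, symbol) defined. Accept strings end in {0}, Reject strings end in {1}; accept={0}.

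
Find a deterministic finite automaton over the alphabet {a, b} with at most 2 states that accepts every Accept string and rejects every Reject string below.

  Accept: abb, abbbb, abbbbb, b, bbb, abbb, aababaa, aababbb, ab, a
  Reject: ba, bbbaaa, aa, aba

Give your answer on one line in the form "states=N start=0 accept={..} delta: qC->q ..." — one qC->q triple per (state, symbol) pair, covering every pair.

State merging on the prefix tree: take the shortest (then alphabetical) example prefix whose next move is undefined and point that move at state 0, else 1, else 2, ...; a target is out if some Accept/Reject pair would then sit in one state with the same input left (inseparable). If every existing state is out, open a new one.
a: 0a undefined. 0a->0: no, a/aa meet in 0. Open state 1: 0a->1.
b: 0b undefined. 0b->0: no, a/ba meet in 1. 0b->1: ok.
aa: 1a undefined. 1a->0: ok.
ab: 1b undefined. 1b->0: no, abb/aba meet in 1. 1b->1: ok.
All examples now run through 2 states with every (state, symbol) defined. Accept strings end in {1}, Reject strings end in {0}; accept={1}.

states=2 start=0 accept={1} delta: 0a->1 0b->1 1a->0 1b->1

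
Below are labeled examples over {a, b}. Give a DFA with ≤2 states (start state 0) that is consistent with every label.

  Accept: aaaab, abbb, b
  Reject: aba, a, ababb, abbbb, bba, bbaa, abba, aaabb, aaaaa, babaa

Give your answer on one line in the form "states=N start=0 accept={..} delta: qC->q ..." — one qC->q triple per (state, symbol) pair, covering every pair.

Fold the examples into a partial DFA from state 0: repeatedly fix the first undefined (state, symbol) met by the shortest-then-alphabetical prefix, trying targets in increasing order and rejecting any under which an Accept and a Reject string meet in one state with the same remainder; add a state when all current targets are rejected. Accepting states are where Accept strings end.
a: 0a undefined. 0a->0: ok.
b: 0b undefined. 0b->0: no, aaaab/aba meet in 0. Open state 1: 0b->1.
ba: 1a undefined. 1a->0: ok.
bb: 1b undefined. 1b->0: ok.
All examples now run through 2 states with every (state, symbol) defined. Accept strings end in {1}, Reject strings end in {0}; accept={1}.

states=2 start=0 accept={1} delta: 0a->0 0b->1 1a->0 1b->0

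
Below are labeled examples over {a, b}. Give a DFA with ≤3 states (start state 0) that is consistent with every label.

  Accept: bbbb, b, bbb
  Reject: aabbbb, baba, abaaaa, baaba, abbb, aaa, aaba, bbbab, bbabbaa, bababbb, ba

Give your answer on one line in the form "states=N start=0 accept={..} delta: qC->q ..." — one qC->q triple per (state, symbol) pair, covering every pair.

State merging on the prefix tree: take the shortest (then alphabetical) example prefix whose next move is undefined and point that move at state 0, else 1, else 2, ...; a target is out if some Accept/Reject pair would then sit in one state with the same input left (inseparable). If every existing state is out, open a new one.
a: 0a undefined. 0a->0: no, bbbb/aabbbb meet in 0 with "bbbb" left. Open state 1: 0a->1.
b: 0b undefined. 0b->0: ok.
aa: 1a undefined. 1a->0: no, bbbb/aabbbb meet in 0. 1a->1: ok.
ab: 1b undefined. 1b->0: no, bbbb/aabbbb meet in 0. 1b->1: ok.
All examples now run through 2 states with every (state, symbol) defined. Accept strings end in {0}, Reject strings end in {1}; accept={0}.

states=2 start=0 accept={0} delta: 0a->1 0b->0 1a->1 1b->1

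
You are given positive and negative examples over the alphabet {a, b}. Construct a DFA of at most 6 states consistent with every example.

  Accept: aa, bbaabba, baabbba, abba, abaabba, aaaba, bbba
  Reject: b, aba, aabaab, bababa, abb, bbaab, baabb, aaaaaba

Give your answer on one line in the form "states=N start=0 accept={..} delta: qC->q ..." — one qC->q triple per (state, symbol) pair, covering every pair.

states=5 start=0 accept={1,2} delta: 0a->1 0b->0 1a->2 1b->3 2a->0 2b->3 3a->4 3b->0 4a->0 4b->2

State merging on the prefix tree: take the shortest (then alphabetical) example prefix whose next move is undefined and point that move at state 0, else 1, else 2, ...; a target is out if some Accept/Reject pair would then sit in one state with the same input left (inseparable). If every existing state is out, open a new one.
a: 0a undefined. 0a->0: no, aaaba/aba meet in 0 with "ba" left. Open state 1: 0a->1.
b: 0b undefined. 0b->0: ok.
aa: 1a undefined. 1a->0: no, aa/b meet in 0. 1a->1: no, aaaba/aba meet in 1 with "ba" left. Open state 2: 1a->2.
ab: 1b undefined. 1b->0: no, abba/aba meet in 1. 1b->1: no, aa/aba meet in 2. 1b->2: no, aaaba/bababa meet in 2 with "aba" left. Open state 3: 1b->3.
aaa: 2a undefined. 2a->0: ok.
aab: 2b undefined. 2b->0: no, bbaabba/aaaaaba meet in 1. 2b->1: no, aa/aaaaaba meet in 2. 2b->2: no, aa/bbaab meet in 2. 2b->3: ok.
aba: 3a undefined. 3a->0: no, aaaba/bababa meet in 1. 3a->1: no, aaaba/aba meet in 1. 3a->2: no, aa/aba meet in 2. 3a->3: no, bbaabba/bababa meet in 3 with "ba" left. Open state 4: 3a->4.
abb: 3b undefined. 3b->0: ok.
abaa: 4a undefined. 4a->0: ok.
babab: 4b undefined. 4b->0: no, bbaabba/bababa meet in 1. 4b->1: no, aa/bababa meet in 2. 4b->2: ok.
All examples now run through 5 states with every (state, symbol) defined. Accept strings end in {1,2}, Reject strings end in {0,3,4}; accept={1,2}.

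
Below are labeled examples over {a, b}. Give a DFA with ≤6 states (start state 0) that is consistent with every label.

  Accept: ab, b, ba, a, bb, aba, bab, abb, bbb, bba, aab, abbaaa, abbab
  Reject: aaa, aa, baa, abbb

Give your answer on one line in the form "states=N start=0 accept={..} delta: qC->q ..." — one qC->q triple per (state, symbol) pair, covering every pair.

states=5 start=0 accept={0,1,3,4} delta: 0a->1 0b->0 1a->2 1b->3 2a->2 2b->0 3a->0 3b->4 4a->3 4b->2

Fold the examples into a partial DFA from state 0: repeatedly fix the first undefined (state, symbol) met by the shortest-then-alphabetical prefix, trying targets in increasing order and rejecting any under which an Accept and a Reject string meet in one state with the same remainder; add a state when all current targets are rejected. Accepting states are where Accept strings end.
a: 0a undefined. 0a->0: no, a/aaa meet in 0. Open state 1: 0a->1.
b: 0b undefined. 0b->0: ok.
aa: 1a undefined. 1a->0: no, b/aa meet in 0. 1a->1: no, ba/aaa meet in 1. Open state 2: 1a->2.
ab: 1b undefined. 1b->0: no, ab/abbb meet in 0. 1b->1: no, ab/abbb meet in 1. 1b->2: no, ab/aa meet in 2. Open state 3: 1b->3.
aaa: 2a undefined. 2a->0: no, b/aaa meet in 0. 2a->1: no, ba/aaa meet in 1. 2a->2: ok.
aab: 2b undefined. 2b->0: ok.
aba: 3a undefined. 3a->0: ok.
abb: 3b undefined. 3b->0: no, b/abbb meet in 0. 3b->1: no, ab/abbb meet in 3. 3b->2: no, b/abbb meet in 0. 3b->3: no, ab/abbb meet in 3. Open state 4: 3b->4.
abba: 4a undefined. 4a->0: no, abbaaa/aaa meet in 2. 4a->1: no, abbaaa/aaa meet in 2. 4a->2: no, abbaaa/aaa meet in 2. 4a->3: ok.
abbb: 4b undefined. 4b->0: no, b/abbb meet in 0. 4b->1: no, ba/abbb meet in 1. 4b->2: ok.
All examples now run through 5 states with every (state, symbol) defined. Accept strings end in {0,1,3,4}, Reject strings end in {2}; accept={0,1,3,4}.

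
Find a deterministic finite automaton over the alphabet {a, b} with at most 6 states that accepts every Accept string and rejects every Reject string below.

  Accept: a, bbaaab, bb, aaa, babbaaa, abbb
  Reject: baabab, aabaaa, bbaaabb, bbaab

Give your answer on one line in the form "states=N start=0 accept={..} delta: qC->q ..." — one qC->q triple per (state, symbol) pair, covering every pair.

State merging on the prefix tree: take the shortest (then alphabetical) example prefix whose next move is undefined and point that move at state 0, else 1, else 2, ...; a target is out if some Accept/Reject pair would then sit in one state with the same input left (inseparable). If every existing state is out, open a new one.
a: 0a undefined. 0a->0: ok.
b: 0b undefined. 0b->0: no, a/baabab meet in 0. Open state 1: 0b->1.
ba: 1a undefined. 1a->0: no, a/aabaaa meet in 0. 1a->1: ok.
bb: 1b undefined. 1b->0: no, a/bbaaabb meet in 0. 1b->1: no, bbaaab/baabab meet in 1. Open state 2: 1b->2.
bba: 2a undefined. 2a->0: no, bbaaab/baabab meet in 1. 2a->1: no, bbaaab/baabab meet in 2. 2a->2: no, bbaaab/baabab meet in 2 with "b" left. Open state 3: 2a->3.
abbb: 2b undefined. 2b->0: ok.
bbaa: 3a undefined. 3a->0: no, bbaaab/aabaaa meet in 1. 3a->1: no, a/bbaaabb meet in 0. 3a->2: no, a/bbaab meet in 0. 3a->3: no, bbaaab/baabab meet in 3 with "b" left. Open state 4: 3a->4.
bbaaa: 4a undefined. 4a->0: no, bbaaab/aabaaa meet in 1. 4a->1: no, a/bbaaabb meet in 0. 4a->2: ok.
bbaab: 4b undefined. 4b->0: no, a/bbaab meet in 0. 4b->1: ok.
baabab: 3b undefined. 3b->0: no, a/baabab meet in 0. 3b->1: ok.
All examples now run through 5 states with every (state, symbol) defined. Accept strings end in {0,2}, Reject strings end in {1}; accept={0,2}.

states=5 start=0 accept={0,2} delta: 0a->0 0b->1 1a->1 1b->2 2a->3 2b->0 3a->4 3b->1 4a->2 4b->1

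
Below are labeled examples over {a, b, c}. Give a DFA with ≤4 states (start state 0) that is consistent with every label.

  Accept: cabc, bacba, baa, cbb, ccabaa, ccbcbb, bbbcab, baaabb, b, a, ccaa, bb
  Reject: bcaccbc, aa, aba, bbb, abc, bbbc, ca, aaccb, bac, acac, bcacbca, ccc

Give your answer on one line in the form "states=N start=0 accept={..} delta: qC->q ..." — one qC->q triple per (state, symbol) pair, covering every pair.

Grow the machine one transition at a time. Run the examples from 0; the earliest place one falls off (shortest prefix, ties alphabetical) gets sent to the lowest-numbered state that keeps every Accept/Reject pair distinguishable — a pair clashes when both reach the same state with identical unread suffix — and to a fresh state only if none does.
a: 0a undefined. 0a->0: no, a/aa meet in 0. Open state 1: 0a->1.
b: 0b undefined. 0b->0: no, baa/aa meet in 1 with "a" left. 0b->1: ok.
c: 0c undefined. 0c->0: no, cabc/abc meet in 1 with "bc" left. 0c->1: no, cbb/bbb meet in 1 with "bb" left. Open state 2: 0c->2.
aa: 1a undefined. 1a->0: ok.
ab: 1b undefined. 1b->0: no, baa/aba meet in 1. 1b->1: no, baa/bbb meet in 1. 1b->2: no, baaabb/bac meet in 2. Open state 3: 1b->3.
ac: 1c undefined. 1c->0: no, baa/bcacbca meet in 1. 1c->1: ok.
ca: 2a undefined. 2a->0: ok.
cb: 2b undefined. 2b->0: ok.
cc: 2c undefined. 2c->0: no, cabc/bcaccbc meet in 1. 2c->1: no, cabc/ccc meet in 1. 2c->2: ok.
aba: 3a undefined. 3a->0: ok.
abc: 3c undefined. 3c->0: ok.
bbb: 3b undefined. 3b->0: ok.
All examples now run through 4 states with every (state, symbol) defined. Accept strings end in {1,3}, Reject strings end in {0,2}; accept={1,3}.

states=4 start=0 accept={1,3} delta: 0a->1 0b->1 0c->2 1a->0 1b->3 1c->1 2a->0 2b->0 2c->2 3a->0 3b->0 3c->0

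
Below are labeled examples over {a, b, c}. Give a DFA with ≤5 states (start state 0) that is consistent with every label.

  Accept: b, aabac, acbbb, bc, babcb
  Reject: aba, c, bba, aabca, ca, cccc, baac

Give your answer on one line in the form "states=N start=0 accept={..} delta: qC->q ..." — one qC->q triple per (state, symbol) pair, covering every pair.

states=3 start=0 accept={1} delta: 0a->0 0b->1 0c->0 1a->2 1b->0 1c->1 2a->0 2b->0 2c->1

Fold the examples into a partial DFA from state 0: repeatedly fix the first undefined (state, symbol) met by the shortest-then-alphabetical prefix, trying targets in increasing order and rejecting any under which an Accept and a Reject string meet in one state with the same remainder; add a state when all current targets are rejected. Accepting states are where Accept strings end.
a: 0a undefined. 0a->0: ok.
b: 0b undefined. 0b->0: no, b/aba meet in 0. Open state 1: 0b->1.
c: 0c undefined. 0c->0: ok.
ba: 1a undefined. 1a->0: no, aabac/aba meet in 0. 1a->1: no, b/aba meet in 1. Open state 2: 1a->2.
bb: 1b undefined. 1b->0: ok.
bc: 1c undefined. 1c->0: no, bc/c meet in 0. 1c->1: ok.
baa: 2a undefined. 2a->0: ok.
bab: 2b undefined. 2b->0: ok.
aabac: 2c undefined. 2c->0: no, aabac/c meet in 0. 2c->1: ok.
All examples now run through 3 states with every (state, symbol) defined. Accept strings end in {1}, Reject strings end in {0,2}; accept={1}.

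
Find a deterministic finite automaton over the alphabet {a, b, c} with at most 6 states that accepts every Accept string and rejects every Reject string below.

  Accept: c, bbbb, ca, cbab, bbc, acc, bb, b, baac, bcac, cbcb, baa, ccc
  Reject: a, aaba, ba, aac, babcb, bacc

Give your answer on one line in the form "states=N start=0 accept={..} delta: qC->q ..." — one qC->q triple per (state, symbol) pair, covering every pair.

Fold the examples into a partial DFA from state 0: repeatedly fix the first undefined (state, symbol) met by the shortest-then-alphabetical prefix, trying targets in increasing order and rejecting any under which an Accept and a Reject string meet in one state with the same remainder; add a state when all current targets are rejected. Accepting states are where Accept strings end.
a: 0a undefined. 0a->0: no, c/aac meet in 0 with "c" left. Open state 1: 0a->1.
b: 0b undefined. 0b->0: no, acc/bacc meet in 1 with "cc" left. 0b->1: no, b/a meet in 1. Open state 2: 0b->2.
c: 0c undefined. 0c->0: no, ca/a meet in 1. 0c->1: no, c/a meet in 1. 0c->2: no, ca/ba meet in 2 with "a" left. Open state 3: 0c->3.
aa: 1a undefined. 1a->0: no, c/aac meet in 3. 1a->1: ok.
ac: 1c undefined. 1c->0: ok.
ba: 2a undefined. 2a->0: no, baac/ba meet in 0. 2a->1: no, c/bacc meet in 3. 2a->2: no, b/ba meet in 2. 2a->3: no, c/ba meet in 3. Open state 4: 2a->4.
bb: 2b undefined. 2b->0: no, bbbb/aac meet in 0. 2b->1: no, bbc/aac meet in 0. 2b->2: ok.
bc: 2c undefined. 2c->0: no, bbc/aac meet in 0. 2c->1: no, bbc/a meet in 1. 2c->2: ok.
ca: 3a undefined. 3a->0: no, ca/aac meet in 0. 3a->1: no, ca/a meet in 1. 3a->2: ok.
cb: 3b undefined. 3b->0: no, cbcb/aac meet in 0. 3b->1: ok.
cc: 3c undefined. 3c->0: ok.
aab: 1b undefined. 1b->0: no, cbab/aac meet in 0. 1b->1: no, cbab/a meet in 1. 1b->2: ok.
baa: 4a undefined. 4a->0: no, baa/aac meet in 0. 4a->1: no, baac/aac meet in 0. 4a->2: ok.
bab: 4b undefined. 4b->0: ok.
bac: 4c undefined. 4c->0: no, c/bacc meet in 3. 4c->1: no, bcac/a meet in 1. 4c->2: no, bbbb/bacc meet in 2. 4c->3: ok.
All examples now run through 5 states with every (state, symbol) defined. Accept strings end in {2,3}, Reject strings end in {0,1,4}; accept={2,3}.

states=5 start=0 accept={2,3} delta: 0a->1 0b->2 0c->3 1a->1 1b->2 1c->0 2a->4 2b->2 2c->2 3a->2 3b->1 3c->0 4a->2 4b->0 4c->3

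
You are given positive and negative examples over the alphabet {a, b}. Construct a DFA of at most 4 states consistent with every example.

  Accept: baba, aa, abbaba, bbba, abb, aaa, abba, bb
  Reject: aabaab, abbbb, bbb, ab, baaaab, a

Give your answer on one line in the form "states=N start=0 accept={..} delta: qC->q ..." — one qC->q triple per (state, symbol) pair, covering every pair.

Fold the examples into a partial DFA from state 0: repeatedly fix the first undefined (state, symbol) met by the shortest-then-alphabetical prefix, trying targets in increasing order and rejecting any under which an Accept and a Reject string meet in one state with the same remainder; add a state when all current targets are rejected. Accepting states are where Accept strings end.
a: 0a undefined. 0a->0: no, aa/a meet in 0. Open state 1: 0a->1.
b: 0b undefined. 0b->0: no, bbba/a meet in 1. 0b->1: no, abb/bbb meet in 1 with "bb" left. Open state 2: 0b->2.
aa: 1a undefined. 1a->0: no, aaa/a meet in 1. 1a->1: no, aa/a meet in 1. 1a->2: ok.
ab: 1b undefined. 1b->0: ok.
ba: 2a undefined. 2a->0: no, baba/ab meet in 0. 2a->1: no, baba/a meet in 1. 2a->2: no, bb/baaaab meet in 2 with "b" left. Open state 3: 2a->3.
bb: 2b undefined. 2b->0: no, aa/abbbb meet in 2. 2b->1: no, bbba/a meet in 1. 2b->2: no, aa/abbbb meet in 2. 2b->3: ok.
baa: 3a undefined. 3a->0: no, aaa/baaaab meet in 3. 3a->1: no, aaa/aabaab meet in 3. 3a->2: no, aaa/baaaab meet in 3. 3a->3: ok.
bab: 3b undefined. 3b->0: no, baba/a meet in 1. 3b->1: ok.
All examples now run through 4 states with every (state, symbol) defined. Accept strings end in {2,3}, Reject strings end in {0,1}; accept={2,3}.

states=4 start=0 accept={2,3} delta: 0a->1 0b->2 1a->2 1b->0 2a->3 2b->3 3a->3 3b->1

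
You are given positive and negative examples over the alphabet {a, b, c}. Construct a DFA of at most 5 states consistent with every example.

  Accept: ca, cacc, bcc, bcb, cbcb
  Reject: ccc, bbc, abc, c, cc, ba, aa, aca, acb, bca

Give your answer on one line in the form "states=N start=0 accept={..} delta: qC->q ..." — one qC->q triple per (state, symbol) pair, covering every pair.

State merging on the prefix tree: take the shortest (then alphabetical) example prefix whose next move is undefined and point that move at state 0, else 1, else 2, ...; a target is out if some Accept/Reject pair would then sit in one state with the same input left (inseparable). If every existing state is out, open a new one.
a: 0a undefined. 0a->0: no, ca/aca meet in 0 with "ca" left. Open state 1: 0a->1.
b: 0b undefined. 0b->0: no, ca/bca meet in 0 with "ca" left. 0b->1: no, bcb/acb meet in 1 with "cb" left. Open state 2: 0b->2.
c: 0c undefined. 0c->0: ok.
aa: 1a undefined. 1a->0: ok.
ab: 1b undefined. 1b->0: ok.
ac: 1c undefined. 1c->0: no, ca/aca meet in 1. 1c->1: ok.
ba: 2a undefined. 2a->0: ok.
bb: 2b undefined. 2b->0: ok.
bc: 2c undefined. 2c->0: no, ca/bca meet in 1. 2c->1: no, bcb/ccc meet in 0. 2c->2: no, bcb/ccc meet in 0. Open state 3: 2c->3.
bca: 3a undefined. 3a->0: ok.
bcb: 3b undefined. 3b->0: no, bcb/ccc meet in 0. 3b->1: ok.
bcc: 3c undefined. 3c->0: no, bcc/ccc meet in 0. 3c->1: ok.
All examples now run through 4 states with every (state, symbol) defined. Accept strings end in {1}, Reject strings end in {0}; accept={1}.

states=4 start=0 accept={1} delta: 0a->1 0b->2 0c->0 1a->0 1b->0 1c->1 2a->0 2b->0 2c->3 3a->0 3b->1 3c->1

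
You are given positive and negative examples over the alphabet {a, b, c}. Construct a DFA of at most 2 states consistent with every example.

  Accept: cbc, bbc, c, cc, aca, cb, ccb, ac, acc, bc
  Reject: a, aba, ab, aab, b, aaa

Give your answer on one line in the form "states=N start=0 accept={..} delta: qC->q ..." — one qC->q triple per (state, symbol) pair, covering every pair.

states=2 start=0 accept={1} delta: 0a->0 0b->0 0c->1 1a->1 1b->1 1c->1

Fold the examples into a partial DFA from state 0: repeatedly fix the first undefined (state, symbol) met by the shortest-then-alphabetical prefix, trying targets in increasing order and rejecting any under which an Accept and a Reject string meet in one state with the same remainder; add a state when all current targets are rejected. Accepting states are where Accept strings end.
a: 0a undefined. 0a->0: ok.
b: 0b undefined. 0b->0: ok.
c: 0c undefined. 0c->0: no, cbc/a meet in 0. Open state 1: 0c->1.
cb: 1b undefined. 1b->0: no, cb/a meet in 0. 1b->1: ok.
cc: 1c undefined. 1c->0: no, cbc/a meet in 0. 1c->1: ok.
aca: 1a undefined. 1a->0: no, aca/a meet in 0. 1a->1: ok.
All examples now run through 2 states with every (state, symbol) defined. Accept strings end in {1}, Reject strings end in {0}; accept={1}.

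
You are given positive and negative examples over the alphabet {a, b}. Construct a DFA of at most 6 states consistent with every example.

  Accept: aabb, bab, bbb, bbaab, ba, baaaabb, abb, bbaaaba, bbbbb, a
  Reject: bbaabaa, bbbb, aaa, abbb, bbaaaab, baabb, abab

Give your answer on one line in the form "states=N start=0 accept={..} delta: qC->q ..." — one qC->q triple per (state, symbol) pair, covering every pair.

states=4 start=0 accept={1,2,3} delta: 0a->1 0b->1 1a->2 1b->0 2a->0 2b->3 3a->2 3b->1

Fold the examples into a partial DFA from state 0: repeatedly fix the first undefined (state, symbol) met by the shortest-then-alphabetical prefix, trying targets in increasing order and rejecting any under which an Accept and a Reject string meet in one state with the same remainder; add a state when all current targets are rejected. Accepting states are where Accept strings end.
a: 0a undefined. 0a->0: no, bab/abab meet in 0 with "bab" left. Open state 1: 0a->1.
b: 0b undefined. 0b->0: no, aabb/baabb meet in 1 with "abb" left. 0b->1: ok.
aa: 1a undefined. 1a->0: no, bab/aaa meet in 1. 1a->1: no, aabb/baabb meet in 1 with "bb" left. Open state 2: 1a->2.
ab: 1b undefined. 1b->0: ok.
aaa: 2a undefined. 2a->0: ok.
aab: 2b undefined. 2b->0: no, bab/bbbb meet in 0. 2b->1: no, aabb/bbaabaa meet in 0. 2b->2: no, bbb/bbaabaa meet in 1. Open state 3: 2b->3.
aabb: 3b undefined. 3b->0: no, aabb/bbbb meet in 0. 3b->1: ok.
bbaaba: 3a undefined. 3a->0: no, aabb/bbaabaa meet in 1. 3a->1: no, ba/bbaabaa meet in 2. 3a->2: ok.
All examples now run through 4 states with every (state, symbol) defined. Accept strings end in {1,2,3}, Reject strings end in {0}; accept={1,2,3}.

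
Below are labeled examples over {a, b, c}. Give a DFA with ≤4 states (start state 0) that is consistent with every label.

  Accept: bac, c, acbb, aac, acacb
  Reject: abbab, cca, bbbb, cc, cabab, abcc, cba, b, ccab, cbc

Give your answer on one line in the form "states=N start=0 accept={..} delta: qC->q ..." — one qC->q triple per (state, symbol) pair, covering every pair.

states=2 start=0 accept={1} delta: 0a->0 0b->0 0c->1 1a->0 1b->1 1c->0

Fold the examples into a partial DFA from state 0: repeatedly fix the first undefined (state, symbol) met by the shortest-then-alphabetical prefix, trying targets in increasing order and rejecting any under which an Accept and a Reject string meet in one state with the same remainder; add a state when all current targets are rejected. Accepting states are where Accept strings end.
a: 0a undefined. 0a->0: ok.
b: 0b undefined. 0b->0: ok.
c: 0c undefined. 0c->0: no, bac/abbab meet in 0. Open state 1: 0c->1.
ca: 1a undefined. 1a->0: ok.
cb: 1b undefined. 1b->0: no, bac/cbc meet in 1. 1b->1: ok.
cc: 1c undefined. 1c->0: ok.
All examples now run through 2 states with every (state, symbol) defined. Accept strings end in {1}, Reject strings end in {0}; accept={1}.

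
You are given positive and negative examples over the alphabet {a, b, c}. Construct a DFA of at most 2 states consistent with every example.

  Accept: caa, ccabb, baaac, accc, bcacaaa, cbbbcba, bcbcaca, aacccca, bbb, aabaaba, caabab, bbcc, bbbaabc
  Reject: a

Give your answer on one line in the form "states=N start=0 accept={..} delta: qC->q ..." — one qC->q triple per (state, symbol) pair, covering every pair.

states=2 start=0 accept={1} delta: 0a->0 0b->1 0c->1 1a->1 1b->1 1c->1

Fold the examples into a partial DFA from state 0: repeatedly fix the first undefined (state, symbol) met by the shortest-then-alphabetical prefix, trying targets in increasing order and rejecting any under which an Accept and a Reject string meet in one state with the same remainder; add a state when all current targets are rejected. Accepting states are where Accept strings end.
a: 0a undefined. 0a->0: ok.
b: 0b undefined. 0b->0: no, bbb/a meet in 0. Open state 1: 0b->1.
c: 0c undefined. 0c->0: no, caa/a meet in 0. 0c->1: ok.
ba: 1a undefined. 1a->0: no, caa/a meet in 0. 1a->1: ok.
bb: 1b undefined. 1b->0: no, cbbbcba/a meet in 0. 1b->1: ok.
bc: 1c undefined. 1c->0: no, baaac/a meet in 0. 1c->1: ok.
All examples now run through 2 states with every (state, symbol) defined. Accept strings end in {1}, Reject strings end in {0}; accept={1}.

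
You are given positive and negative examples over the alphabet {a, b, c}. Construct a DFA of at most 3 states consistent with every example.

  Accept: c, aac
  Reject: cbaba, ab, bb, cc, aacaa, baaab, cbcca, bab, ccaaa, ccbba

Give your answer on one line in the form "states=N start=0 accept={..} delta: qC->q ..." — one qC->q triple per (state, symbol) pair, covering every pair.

Grow the machine one transition at a time. Run the examples from 0; the earliest place one falls off (shortest prefix, ties alphabetical) gets sent to the lowest-numbered state that keeps every Accept/Reject pair distinguishable — a pair clashes when both reach the same state with identical unread suffix — and to a fresh state only if none does.
a: 0a undefined. 0a->0: ok.
b: 0b undefined. 0b->0: ok.
c: 0c undefined. 0c->0: no, c/cbaba meet in 0. Open state 1: 0c->1.
cb: 1b undefined. 1b->0: ok.
cc: 1c undefined. 1c->0: ok.
aaca: 1a undefined. 1a->0: ok.
All examples now run through 2 states with every (state, symbol) defined. Accept strings end in {1}, Reject strings end in {0}; accept={1}.

states=2 start=0 accept={1} delta: 0a->0 0b->0 0c->1 1a->0 1b->0 1c->0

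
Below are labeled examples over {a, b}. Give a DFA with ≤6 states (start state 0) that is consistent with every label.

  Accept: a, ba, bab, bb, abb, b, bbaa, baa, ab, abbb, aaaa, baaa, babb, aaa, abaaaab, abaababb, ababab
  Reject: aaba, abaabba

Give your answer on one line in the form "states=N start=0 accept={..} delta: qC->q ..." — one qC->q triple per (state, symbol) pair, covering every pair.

State merging on the prefix tree: take the shortest (then alphabetical) example prefix whose next move is undefined and point that move at state 0, else 1, else 2, ...; a target is out if some Accept/Reject pair would then sit in one state with the same input left (inseparable). If every existing state is out, open a new one.
a: 0a undefined. 0a->0: no, ba/aaba meet in 0 with "ba" left. Open state 1: 0a->1.
b: 0b undefined. 0b->0: ok.
aa: 1a undefined. 1a->0: no, a/aaba meet in 1. 1a->1: ok.
ab: 1b undefined. 1b->0: no, a/aaba meet in 1. 1b->1: no, a/aaba meet in 1. Open state 2: 1b->2.
aba: 2a undefined. 2a->0: no, bb/aaba meet in 0. 2a->1: no, a/aaba meet in 1. 2a->2: no, bab/aaba meet in 2. Open state 3: 2a->3.
abb: 2b undefined. 2b->0: ok.
abaa: 3a undefined. 3a->0: no, a/abaabba meet in 1. 3a->1: no, a/abaabba meet in 1. 3a->2: no, a/abaabba meet in 1. 3a->3: ok.
abab: 3b undefined. 3b->0: no, a/abaabba meet in 1. 3b->1: ok.
All examples now run through 4 states with every (state, symbol) defined. Accept strings end in {0,1,2}, Reject strings end in {3}; accept={0,1,2}.

states=4 start=0 accept={0,1,2} delta: 0a->1 0b->0 1a->1 1b->2 2a->3 2b->0 3a->3 3b->1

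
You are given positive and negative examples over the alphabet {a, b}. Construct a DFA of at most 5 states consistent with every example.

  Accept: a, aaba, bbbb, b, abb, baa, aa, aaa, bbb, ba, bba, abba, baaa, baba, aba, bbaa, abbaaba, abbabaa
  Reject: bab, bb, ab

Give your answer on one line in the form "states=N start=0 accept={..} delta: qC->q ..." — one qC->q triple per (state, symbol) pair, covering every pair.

Grow the machine one transition at a time. Run the examples from 0; the earliest place one falls off (shortest prefix, ties alphabetical) gets sent to the lowest-numbered state that keeps every Accept/Reject pair distinguishable — a pair clashes when both reach the same state with identical unread suffix — and to a fresh state only if none does.
a: 0a undefined. 0a->0: no, b/ab meet in 0 with "b" left. Open state 1: 0a->1.
b: 0b undefined. 0b->0: no, bbbb/bb meet in 0. 0b->1: ok.
aa: 1a undefined. 1a->0: no, a/bab meet in 1. 1a->1: ok.
ab: 1b undefined. 1b->0: no, bbbb/bab meet in 0. 1b->1: no, a/bab meet in 1. Open state 2: 1b->2.
aba: 2a undefined. 2a->0: ok.
abb: 2b undefined. 2b->0: ok.
All examples now run through 3 states with every (state, symbol) defined. Accept strings end in {0,1}, Reject strings end in {2}; accept={0,1}.

states=3 start=0 accept={0,1} delta: 0a->1 0b->1 1a->1 1b->2 2a->0 2b->0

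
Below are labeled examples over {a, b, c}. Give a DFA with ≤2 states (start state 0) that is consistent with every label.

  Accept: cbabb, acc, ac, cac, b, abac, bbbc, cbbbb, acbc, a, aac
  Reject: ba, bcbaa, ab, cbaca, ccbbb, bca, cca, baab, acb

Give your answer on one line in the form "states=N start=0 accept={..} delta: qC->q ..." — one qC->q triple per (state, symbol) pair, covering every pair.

State merging on the prefix tree: take the shortest (then alphabetical) example prefix whose next move is undefined and point that move at state 0, else 1, else 2, ...; a target is out if some Accept/Reject pair would then sit in one state with the same input left (inseparable). If every existing state is out, open a new one.
a: 0a undefined. 0a->0: no, b/ab meet in 0 with "b" left. Open state 1: 0a->1.
b: 0b undefined. 0b->0: no, a/ba meet in 1. 0b->1: ok.
c: 0c undefined. 0c->0: no, b/cca meet in 1. 0c->1: ok.
aa: 1a undefined. 1a->0: ok.
ab: 1b undefined. 1b->0: ok.
ac: 1c undefined. 1c->0: no, cbabb/bcbaa meet in 1. 1c->1: ok.
All examples now run through 2 states with every (state, symbol) defined. Accept strings end in {1}, Reject strings end in {0}; accept={1}.

states=2 start=0 accept={1} delta: 0a->1 0b->1 0c->1 1a->0 1b->0 1c->1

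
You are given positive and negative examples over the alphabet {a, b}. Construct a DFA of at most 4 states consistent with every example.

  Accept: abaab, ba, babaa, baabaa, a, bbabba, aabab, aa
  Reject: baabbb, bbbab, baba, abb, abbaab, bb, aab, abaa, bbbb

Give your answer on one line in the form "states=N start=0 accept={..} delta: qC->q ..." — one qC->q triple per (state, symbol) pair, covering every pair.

State merging on the prefix tree: take the shortest (then alphabetical) example prefix whose next move is undefined and point that move at state 0, else 1, else 2, ...; a target is out if some Accept/Reject pair would then sit in one state with the same input left (inseparable). If every existing state is out, open a new one.
a: 0a undefined. 0a->0: ok.
b: 0b undefined. 0b->0: no, abaab/baabbb meet in 0. Open state 1: 0b->1.
ba: 1a undefined. 1a->0: no, abaab/aab meet in 1. 1a->1: no, abaab/abb meet in 1 with "b" left. Open state 2: 1a->2.
bb: 1b undefined. 1b->0: no, a/abb meet in 0. 1b->1: no, abaab/abbaab meet in 2 with "ab" left. 1b->2: no, ba/abb meet in 2. Open state 3: 1b->3.
baa: 2a undefined. 2a->0: no, abaab/aab meet in 1. 2a->1: no, abaab/abb meet in 3. 2a->2: no, ba/abaa meet in 2. 2a->3: ok.
bab: 2b undefined. 2b->0: no, babaa/baba meet in 0. 2b->1: no, ba/baba meet in 2. 2b->2: ok.
bba: 3a undefined. 3a->0: ok.
bbb: 3b undefined. 3b->0: ok.
All examples now run through 4 states with every (state, symbol) defined. Accept strings end in {0,2}, Reject strings end in {1,3}; accept={0,2}.

states=4 start=0 accept={0,2} delta: 0a->0 0b->1 1a->2 1b->3 2a->3 2b->2 3a->0 3b->0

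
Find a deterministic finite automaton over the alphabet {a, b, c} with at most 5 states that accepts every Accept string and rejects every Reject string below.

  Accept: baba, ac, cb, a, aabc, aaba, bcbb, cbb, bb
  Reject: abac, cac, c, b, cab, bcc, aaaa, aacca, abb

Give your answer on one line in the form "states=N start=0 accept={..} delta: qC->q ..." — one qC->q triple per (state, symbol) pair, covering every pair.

states=4 start=0 accept={1,3} delta: 0a->1 0b->2 0c->2 1a->0 1b->3 1c->1 2a->3 2b->1 2c->3 3a->0 3b->2 3c->0

Fold the examples into a partial DFA from state 0: repeatedly fix the first undefined (state, symbol) met by the shortest-then-alphabetical prefix, trying targets in increasing order and rejecting any under which an Accept and a Reject string meet in one state with the same remainder; add a state when all current targets are rejected. Accepting states are where Accept strings end.
a: 0a undefined. 0a->0: no, ac/c meet in 0 with "c" left. Open state 1: 0a->1.
b: 0b undefined. 0b->0: no, bb/b meet in 0. 0b->1: no, a/b meet in 1. Open state 2: 0b->2.
c: 0c undefined. 0c->0: no, ac/cac meet in 1 with "c" left. 0c->1: no, a/c meet in 1. 0c->2: ok.
aa: 1a undefined. 1a->0: ok.
ab: 1b undefined. 1b->0: no, ac/abac meet in 1 with "c" left. 1b->1: no, a/abb meet in 1. 1b->2: no, cb/abb meet in 2 with "b" left. Open state 3: 1b->3.
ac: 1c undefined. 1c->0: no, ac/aaaa meet in 0. 1c->1: ok.
ba: 2a undefined. 2a->0: no, baba/aaaa meet in 0. 2a->1: no, ac/cac meet in 1. 2a->2: no, cb/cab meet in 2 with "b" left. 2a->3: ok.
bb: 2b undefined. 2b->0: no, cb/aaaa meet in 0. 2b->1: ok.
bc: 2c undefined. 2c->0: no, ac/aacca meet in 1. 2c->1: no, ac/bcc meet in 1. 2c->2: no, aabc/c meet in 2. 2c->3: ok.
aba: 3a undefined. 3a->0: ok.
abb: 3b undefined. 3b->0: no, bcbb/abac meet in 2. 3b->1: no, baba/aaaa meet in 0. 3b->2: ok.
bcc: 3c undefined. 3c->0: ok.
All examples now run through 4 states with every (state, symbol) defined. Accept strings end in {1,3}, Reject strings end in {0,2}; accept={1,3}.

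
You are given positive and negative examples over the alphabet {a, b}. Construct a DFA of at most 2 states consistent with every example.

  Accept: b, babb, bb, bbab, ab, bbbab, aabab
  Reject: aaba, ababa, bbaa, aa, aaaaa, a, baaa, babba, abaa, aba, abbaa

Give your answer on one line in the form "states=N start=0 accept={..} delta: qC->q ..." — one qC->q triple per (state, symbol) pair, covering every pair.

State merging on the prefix tree: take the shortest (then alphabetical) example prefix whose next move is undefined and point that move at state 0, else 1, else 2, ...; a target is out if some Accept/Reject pair would then sit in one state with the same input left (inseparable). If every existing state is out, open a new one.
a: 0a undefined. 0a->0: ok.
b: 0b undefined. 0b->0: no, b/aaba meet in 0. Open state 1: 0b->1.
ba: 1a undefined. 1a->0: ok.
bb: 1b undefined. 1b->0: no, babb/aaba meet in 0. 1b->1: ok.
All examples now run through 2 states with every (state, symbol) defined. Accept strings end in {1}, Reject strings end in {0}; accept={1}.

states=2 start=0 accept={1} delta: 0a->0 0b->1 1a->0 1b->1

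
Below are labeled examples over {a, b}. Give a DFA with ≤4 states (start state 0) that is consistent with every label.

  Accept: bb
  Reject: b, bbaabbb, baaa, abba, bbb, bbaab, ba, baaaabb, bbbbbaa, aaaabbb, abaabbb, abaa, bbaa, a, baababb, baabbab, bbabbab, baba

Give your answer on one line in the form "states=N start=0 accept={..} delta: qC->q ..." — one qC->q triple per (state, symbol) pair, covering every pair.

states=4 start=0 accept={2} delta: 0a->0 0b->1 1a->1 1b->2 2a->3 2b->0 3a->0 3b->2

Grow the machine one transition at a time. Run the examples from 0; the earliest place one falls off (shortest prefix, ties alphabetical) gets sent to the lowest-numbered state that keeps every Accept/Reject pair distinguishable — a pair clashes when both reach the same state with identical unread suffix — and to a fresh state only if none does.
a: 0a undefined. 0a->0: ok.
b: 0b undefined. 0b->0: no, bb/b meet in 0. Open state 1: 0b->1.
ba: 1a undefined. 1a->0: no, bb/baaaabb meet in 1 with "b" left. 1a->1: ok.
bb: 1b undefined. 1b->0: no, bb/abba meet in 0. 1b->1: no, bb/b meet in 1. Open state 2: 1b->2.
bba: 2a undefined. 2a->0: no, bb/baababb meet in 2. 2a->1: no, bb/bbaab meet in 2. 2a->2: no, bb/abba meet in 2. Open state 3: 2a->3.
bbb: 2b undefined. 2b->0: ok.
bbaa: 3a undefined. 3a->0: ok.
bbab: 3b undefined. 3b->0: no, bb/bbabbab meet in 2. 3b->1: no, bb/baababb meet in 2. 3b->2: ok.
All examples now run through 4 states with every (state, symbol) defined. Accept strings end in {2}, Reject strings end in {0,1,3}; accept={2}.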